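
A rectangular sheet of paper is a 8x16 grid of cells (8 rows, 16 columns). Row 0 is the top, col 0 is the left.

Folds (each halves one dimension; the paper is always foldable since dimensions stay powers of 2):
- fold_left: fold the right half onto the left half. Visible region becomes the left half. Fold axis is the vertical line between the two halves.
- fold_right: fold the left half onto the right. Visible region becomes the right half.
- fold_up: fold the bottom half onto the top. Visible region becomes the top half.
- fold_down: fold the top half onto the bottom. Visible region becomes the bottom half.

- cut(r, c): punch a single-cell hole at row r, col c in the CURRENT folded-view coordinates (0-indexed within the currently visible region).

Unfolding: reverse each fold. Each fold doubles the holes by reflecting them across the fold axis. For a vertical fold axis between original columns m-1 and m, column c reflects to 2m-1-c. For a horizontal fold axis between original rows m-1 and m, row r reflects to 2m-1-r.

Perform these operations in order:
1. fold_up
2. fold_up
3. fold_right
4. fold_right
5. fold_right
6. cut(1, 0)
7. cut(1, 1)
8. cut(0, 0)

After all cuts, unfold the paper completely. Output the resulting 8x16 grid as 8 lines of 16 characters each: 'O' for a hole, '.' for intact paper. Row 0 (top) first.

Op 1 fold_up: fold axis h@4; visible region now rows[0,4) x cols[0,16) = 4x16
Op 2 fold_up: fold axis h@2; visible region now rows[0,2) x cols[0,16) = 2x16
Op 3 fold_right: fold axis v@8; visible region now rows[0,2) x cols[8,16) = 2x8
Op 4 fold_right: fold axis v@12; visible region now rows[0,2) x cols[12,16) = 2x4
Op 5 fold_right: fold axis v@14; visible region now rows[0,2) x cols[14,16) = 2x2
Op 6 cut(1, 0): punch at orig (1,14); cuts so far [(1, 14)]; region rows[0,2) x cols[14,16) = 2x2
Op 7 cut(1, 1): punch at orig (1,15); cuts so far [(1, 14), (1, 15)]; region rows[0,2) x cols[14,16) = 2x2
Op 8 cut(0, 0): punch at orig (0,14); cuts so far [(0, 14), (1, 14), (1, 15)]; region rows[0,2) x cols[14,16) = 2x2
Unfold 1 (reflect across v@14): 6 holes -> [(0, 13), (0, 14), (1, 12), (1, 13), (1, 14), (1, 15)]
Unfold 2 (reflect across v@12): 12 holes -> [(0, 9), (0, 10), (0, 13), (0, 14), (1, 8), (1, 9), (1, 10), (1, 11), (1, 12), (1, 13), (1, 14), (1, 15)]
Unfold 3 (reflect across v@8): 24 holes -> [(0, 1), (0, 2), (0, 5), (0, 6), (0, 9), (0, 10), (0, 13), (0, 14), (1, 0), (1, 1), (1, 2), (1, 3), (1, 4), (1, 5), (1, 6), (1, 7), (1, 8), (1, 9), (1, 10), (1, 11), (1, 12), (1, 13), (1, 14), (1, 15)]
Unfold 4 (reflect across h@2): 48 holes -> [(0, 1), (0, 2), (0, 5), (0, 6), (0, 9), (0, 10), (0, 13), (0, 14), (1, 0), (1, 1), (1, 2), (1, 3), (1, 4), (1, 5), (1, 6), (1, 7), (1, 8), (1, 9), (1, 10), (1, 11), (1, 12), (1, 13), (1, 14), (1, 15), (2, 0), (2, 1), (2, 2), (2, 3), (2, 4), (2, 5), (2, 6), (2, 7), (2, 8), (2, 9), (2, 10), (2, 11), (2, 12), (2, 13), (2, 14), (2, 15), (3, 1), (3, 2), (3, 5), (3, 6), (3, 9), (3, 10), (3, 13), (3, 14)]
Unfold 5 (reflect across h@4): 96 holes -> [(0, 1), (0, 2), (0, 5), (0, 6), (0, 9), (0, 10), (0, 13), (0, 14), (1, 0), (1, 1), (1, 2), (1, 3), (1, 4), (1, 5), (1, 6), (1, 7), (1, 8), (1, 9), (1, 10), (1, 11), (1, 12), (1, 13), (1, 14), (1, 15), (2, 0), (2, 1), (2, 2), (2, 3), (2, 4), (2, 5), (2, 6), (2, 7), (2, 8), (2, 9), (2, 10), (2, 11), (2, 12), (2, 13), (2, 14), (2, 15), (3, 1), (3, 2), (3, 5), (3, 6), (3, 9), (3, 10), (3, 13), (3, 14), (4, 1), (4, 2), (4, 5), (4, 6), (4, 9), (4, 10), (4, 13), (4, 14), (5, 0), (5, 1), (5, 2), (5, 3), (5, 4), (5, 5), (5, 6), (5, 7), (5, 8), (5, 9), (5, 10), (5, 11), (5, 12), (5, 13), (5, 14), (5, 15), (6, 0), (6, 1), (6, 2), (6, 3), (6, 4), (6, 5), (6, 6), (6, 7), (6, 8), (6, 9), (6, 10), (6, 11), (6, 12), (6, 13), (6, 14), (6, 15), (7, 1), (7, 2), (7, 5), (7, 6), (7, 9), (7, 10), (7, 13), (7, 14)]

Answer: .OO..OO..OO..OO.
OOOOOOOOOOOOOOOO
OOOOOOOOOOOOOOOO
.OO..OO..OO..OO.
.OO..OO..OO..OO.
OOOOOOOOOOOOOOOO
OOOOOOOOOOOOOOOO
.OO..OO..OO..OO.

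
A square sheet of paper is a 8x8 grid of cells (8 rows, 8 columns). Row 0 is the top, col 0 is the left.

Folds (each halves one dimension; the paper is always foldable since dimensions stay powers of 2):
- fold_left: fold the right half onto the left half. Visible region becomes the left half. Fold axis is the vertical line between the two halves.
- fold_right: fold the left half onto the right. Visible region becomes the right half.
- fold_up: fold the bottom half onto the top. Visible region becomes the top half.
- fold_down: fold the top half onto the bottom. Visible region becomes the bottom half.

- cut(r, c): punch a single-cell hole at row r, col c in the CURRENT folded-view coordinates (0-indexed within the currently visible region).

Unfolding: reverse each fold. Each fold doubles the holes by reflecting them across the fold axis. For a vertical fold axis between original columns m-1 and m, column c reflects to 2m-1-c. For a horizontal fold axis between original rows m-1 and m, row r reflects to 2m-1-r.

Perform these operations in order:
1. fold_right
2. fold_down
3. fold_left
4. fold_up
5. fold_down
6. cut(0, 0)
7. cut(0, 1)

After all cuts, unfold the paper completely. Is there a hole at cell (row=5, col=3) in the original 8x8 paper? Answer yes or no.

Op 1 fold_right: fold axis v@4; visible region now rows[0,8) x cols[4,8) = 8x4
Op 2 fold_down: fold axis h@4; visible region now rows[4,8) x cols[4,8) = 4x4
Op 3 fold_left: fold axis v@6; visible region now rows[4,8) x cols[4,6) = 4x2
Op 4 fold_up: fold axis h@6; visible region now rows[4,6) x cols[4,6) = 2x2
Op 5 fold_down: fold axis h@5; visible region now rows[5,6) x cols[4,6) = 1x2
Op 6 cut(0, 0): punch at orig (5,4); cuts so far [(5, 4)]; region rows[5,6) x cols[4,6) = 1x2
Op 7 cut(0, 1): punch at orig (5,5); cuts so far [(5, 4), (5, 5)]; region rows[5,6) x cols[4,6) = 1x2
Unfold 1 (reflect across h@5): 4 holes -> [(4, 4), (4, 5), (5, 4), (5, 5)]
Unfold 2 (reflect across h@6): 8 holes -> [(4, 4), (4, 5), (5, 4), (5, 5), (6, 4), (6, 5), (7, 4), (7, 5)]
Unfold 3 (reflect across v@6): 16 holes -> [(4, 4), (4, 5), (4, 6), (4, 7), (5, 4), (5, 5), (5, 6), (5, 7), (6, 4), (6, 5), (6, 6), (6, 7), (7, 4), (7, 5), (7, 6), (7, 7)]
Unfold 4 (reflect across h@4): 32 holes -> [(0, 4), (0, 5), (0, 6), (0, 7), (1, 4), (1, 5), (1, 6), (1, 7), (2, 4), (2, 5), (2, 6), (2, 7), (3, 4), (3, 5), (3, 6), (3, 7), (4, 4), (4, 5), (4, 6), (4, 7), (5, 4), (5, 5), (5, 6), (5, 7), (6, 4), (6, 5), (6, 6), (6, 7), (7, 4), (7, 5), (7, 6), (7, 7)]
Unfold 5 (reflect across v@4): 64 holes -> [(0, 0), (0, 1), (0, 2), (0, 3), (0, 4), (0, 5), (0, 6), (0, 7), (1, 0), (1, 1), (1, 2), (1, 3), (1, 4), (1, 5), (1, 6), (1, 7), (2, 0), (2, 1), (2, 2), (2, 3), (2, 4), (2, 5), (2, 6), (2, 7), (3, 0), (3, 1), (3, 2), (3, 3), (3, 4), (3, 5), (3, 6), (3, 7), (4, 0), (4, 1), (4, 2), (4, 3), (4, 4), (4, 5), (4, 6), (4, 7), (5, 0), (5, 1), (5, 2), (5, 3), (5, 4), (5, 5), (5, 6), (5, 7), (6, 0), (6, 1), (6, 2), (6, 3), (6, 4), (6, 5), (6, 6), (6, 7), (7, 0), (7, 1), (7, 2), (7, 3), (7, 4), (7, 5), (7, 6), (7, 7)]
Holes: [(0, 0), (0, 1), (0, 2), (0, 3), (0, 4), (0, 5), (0, 6), (0, 7), (1, 0), (1, 1), (1, 2), (1, 3), (1, 4), (1, 5), (1, 6), (1, 7), (2, 0), (2, 1), (2, 2), (2, 3), (2, 4), (2, 5), (2, 6), (2, 7), (3, 0), (3, 1), (3, 2), (3, 3), (3, 4), (3, 5), (3, 6), (3, 7), (4, 0), (4, 1), (4, 2), (4, 3), (4, 4), (4, 5), (4, 6), (4, 7), (5, 0), (5, 1), (5, 2), (5, 3), (5, 4), (5, 5), (5, 6), (5, 7), (6, 0), (6, 1), (6, 2), (6, 3), (6, 4), (6, 5), (6, 6), (6, 7), (7, 0), (7, 1), (7, 2), (7, 3), (7, 4), (7, 5), (7, 6), (7, 7)]

Answer: yes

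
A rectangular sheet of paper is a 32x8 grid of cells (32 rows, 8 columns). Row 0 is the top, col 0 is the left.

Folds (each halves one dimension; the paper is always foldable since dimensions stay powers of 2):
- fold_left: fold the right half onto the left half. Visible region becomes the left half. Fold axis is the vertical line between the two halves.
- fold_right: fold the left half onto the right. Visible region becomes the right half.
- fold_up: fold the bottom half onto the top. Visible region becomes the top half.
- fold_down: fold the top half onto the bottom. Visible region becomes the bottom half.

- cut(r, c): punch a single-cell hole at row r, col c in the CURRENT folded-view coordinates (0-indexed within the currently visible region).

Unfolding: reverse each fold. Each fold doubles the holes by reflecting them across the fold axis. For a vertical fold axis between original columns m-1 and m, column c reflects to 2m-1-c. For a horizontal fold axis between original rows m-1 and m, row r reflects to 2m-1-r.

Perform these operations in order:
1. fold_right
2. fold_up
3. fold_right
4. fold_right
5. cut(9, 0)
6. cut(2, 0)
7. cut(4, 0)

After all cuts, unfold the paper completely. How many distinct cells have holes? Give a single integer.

Op 1 fold_right: fold axis v@4; visible region now rows[0,32) x cols[4,8) = 32x4
Op 2 fold_up: fold axis h@16; visible region now rows[0,16) x cols[4,8) = 16x4
Op 3 fold_right: fold axis v@6; visible region now rows[0,16) x cols[6,8) = 16x2
Op 4 fold_right: fold axis v@7; visible region now rows[0,16) x cols[7,8) = 16x1
Op 5 cut(9, 0): punch at orig (9,7); cuts so far [(9, 7)]; region rows[0,16) x cols[7,8) = 16x1
Op 6 cut(2, 0): punch at orig (2,7); cuts so far [(2, 7), (9, 7)]; region rows[0,16) x cols[7,8) = 16x1
Op 7 cut(4, 0): punch at orig (4,7); cuts so far [(2, 7), (4, 7), (9, 7)]; region rows[0,16) x cols[7,8) = 16x1
Unfold 1 (reflect across v@7): 6 holes -> [(2, 6), (2, 7), (4, 6), (4, 7), (9, 6), (9, 7)]
Unfold 2 (reflect across v@6): 12 holes -> [(2, 4), (2, 5), (2, 6), (2, 7), (4, 4), (4, 5), (4, 6), (4, 7), (9, 4), (9, 5), (9, 6), (9, 7)]
Unfold 3 (reflect across h@16): 24 holes -> [(2, 4), (2, 5), (2, 6), (2, 7), (4, 4), (4, 5), (4, 6), (4, 7), (9, 4), (9, 5), (9, 6), (9, 7), (22, 4), (22, 5), (22, 6), (22, 7), (27, 4), (27, 5), (27, 6), (27, 7), (29, 4), (29, 5), (29, 6), (29, 7)]
Unfold 4 (reflect across v@4): 48 holes -> [(2, 0), (2, 1), (2, 2), (2, 3), (2, 4), (2, 5), (2, 6), (2, 7), (4, 0), (4, 1), (4, 2), (4, 3), (4, 4), (4, 5), (4, 6), (4, 7), (9, 0), (9, 1), (9, 2), (9, 3), (9, 4), (9, 5), (9, 6), (9, 7), (22, 0), (22, 1), (22, 2), (22, 3), (22, 4), (22, 5), (22, 6), (22, 7), (27, 0), (27, 1), (27, 2), (27, 3), (27, 4), (27, 5), (27, 6), (27, 7), (29, 0), (29, 1), (29, 2), (29, 3), (29, 4), (29, 5), (29, 6), (29, 7)]

Answer: 48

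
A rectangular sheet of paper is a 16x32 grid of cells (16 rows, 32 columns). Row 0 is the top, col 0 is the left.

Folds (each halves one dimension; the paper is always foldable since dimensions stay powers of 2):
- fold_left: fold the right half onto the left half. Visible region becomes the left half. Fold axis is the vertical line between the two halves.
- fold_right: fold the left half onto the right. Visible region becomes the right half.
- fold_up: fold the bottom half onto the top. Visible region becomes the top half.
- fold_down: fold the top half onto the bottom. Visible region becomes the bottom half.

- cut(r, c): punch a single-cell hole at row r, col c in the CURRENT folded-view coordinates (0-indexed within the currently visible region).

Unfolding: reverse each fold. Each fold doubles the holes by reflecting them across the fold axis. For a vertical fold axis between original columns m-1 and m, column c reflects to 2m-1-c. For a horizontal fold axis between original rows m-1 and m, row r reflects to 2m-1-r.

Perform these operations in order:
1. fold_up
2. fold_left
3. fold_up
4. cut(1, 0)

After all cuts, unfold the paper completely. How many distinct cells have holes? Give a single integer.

Answer: 8

Derivation:
Op 1 fold_up: fold axis h@8; visible region now rows[0,8) x cols[0,32) = 8x32
Op 2 fold_left: fold axis v@16; visible region now rows[0,8) x cols[0,16) = 8x16
Op 3 fold_up: fold axis h@4; visible region now rows[0,4) x cols[0,16) = 4x16
Op 4 cut(1, 0): punch at orig (1,0); cuts so far [(1, 0)]; region rows[0,4) x cols[0,16) = 4x16
Unfold 1 (reflect across h@4): 2 holes -> [(1, 0), (6, 0)]
Unfold 2 (reflect across v@16): 4 holes -> [(1, 0), (1, 31), (6, 0), (6, 31)]
Unfold 3 (reflect across h@8): 8 holes -> [(1, 0), (1, 31), (6, 0), (6, 31), (9, 0), (9, 31), (14, 0), (14, 31)]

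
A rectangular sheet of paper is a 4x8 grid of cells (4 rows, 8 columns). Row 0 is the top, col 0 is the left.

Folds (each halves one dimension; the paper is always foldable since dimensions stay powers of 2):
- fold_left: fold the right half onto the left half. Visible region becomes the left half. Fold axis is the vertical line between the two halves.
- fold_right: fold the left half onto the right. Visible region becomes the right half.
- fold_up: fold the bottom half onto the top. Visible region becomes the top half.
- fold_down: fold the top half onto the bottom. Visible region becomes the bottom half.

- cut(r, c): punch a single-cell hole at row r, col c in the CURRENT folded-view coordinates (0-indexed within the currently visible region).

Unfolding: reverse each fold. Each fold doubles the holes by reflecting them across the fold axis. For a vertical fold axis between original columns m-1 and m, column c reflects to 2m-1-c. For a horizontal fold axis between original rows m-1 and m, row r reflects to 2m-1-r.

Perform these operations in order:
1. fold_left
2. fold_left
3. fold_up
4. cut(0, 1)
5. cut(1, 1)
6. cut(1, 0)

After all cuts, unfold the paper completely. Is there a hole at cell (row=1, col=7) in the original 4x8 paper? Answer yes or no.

Answer: yes

Derivation:
Op 1 fold_left: fold axis v@4; visible region now rows[0,4) x cols[0,4) = 4x4
Op 2 fold_left: fold axis v@2; visible region now rows[0,4) x cols[0,2) = 4x2
Op 3 fold_up: fold axis h@2; visible region now rows[0,2) x cols[0,2) = 2x2
Op 4 cut(0, 1): punch at orig (0,1); cuts so far [(0, 1)]; region rows[0,2) x cols[0,2) = 2x2
Op 5 cut(1, 1): punch at orig (1,1); cuts so far [(0, 1), (1, 1)]; region rows[0,2) x cols[0,2) = 2x2
Op 6 cut(1, 0): punch at orig (1,0); cuts so far [(0, 1), (1, 0), (1, 1)]; region rows[0,2) x cols[0,2) = 2x2
Unfold 1 (reflect across h@2): 6 holes -> [(0, 1), (1, 0), (1, 1), (2, 0), (2, 1), (3, 1)]
Unfold 2 (reflect across v@2): 12 holes -> [(0, 1), (0, 2), (1, 0), (1, 1), (1, 2), (1, 3), (2, 0), (2, 1), (2, 2), (2, 3), (3, 1), (3, 2)]
Unfold 3 (reflect across v@4): 24 holes -> [(0, 1), (0, 2), (0, 5), (0, 6), (1, 0), (1, 1), (1, 2), (1, 3), (1, 4), (1, 5), (1, 6), (1, 7), (2, 0), (2, 1), (2, 2), (2, 3), (2, 4), (2, 5), (2, 6), (2, 7), (3, 1), (3, 2), (3, 5), (3, 6)]
Holes: [(0, 1), (0, 2), (0, 5), (0, 6), (1, 0), (1, 1), (1, 2), (1, 3), (1, 4), (1, 5), (1, 6), (1, 7), (2, 0), (2, 1), (2, 2), (2, 3), (2, 4), (2, 5), (2, 6), (2, 7), (3, 1), (3, 2), (3, 5), (3, 6)]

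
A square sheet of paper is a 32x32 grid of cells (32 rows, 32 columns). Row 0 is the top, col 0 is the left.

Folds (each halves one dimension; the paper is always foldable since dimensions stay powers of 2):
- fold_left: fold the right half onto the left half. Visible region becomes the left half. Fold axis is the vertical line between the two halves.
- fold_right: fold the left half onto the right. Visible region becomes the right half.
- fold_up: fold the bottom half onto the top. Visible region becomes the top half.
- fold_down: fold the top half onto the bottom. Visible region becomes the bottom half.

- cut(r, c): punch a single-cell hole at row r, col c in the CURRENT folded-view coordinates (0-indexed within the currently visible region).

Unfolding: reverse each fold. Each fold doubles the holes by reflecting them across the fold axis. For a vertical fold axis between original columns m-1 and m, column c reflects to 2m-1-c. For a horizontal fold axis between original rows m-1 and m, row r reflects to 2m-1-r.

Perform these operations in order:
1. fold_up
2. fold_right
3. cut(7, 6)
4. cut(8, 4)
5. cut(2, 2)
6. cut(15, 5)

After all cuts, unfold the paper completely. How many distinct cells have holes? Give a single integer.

Op 1 fold_up: fold axis h@16; visible region now rows[0,16) x cols[0,32) = 16x32
Op 2 fold_right: fold axis v@16; visible region now rows[0,16) x cols[16,32) = 16x16
Op 3 cut(7, 6): punch at orig (7,22); cuts so far [(7, 22)]; region rows[0,16) x cols[16,32) = 16x16
Op 4 cut(8, 4): punch at orig (8,20); cuts so far [(7, 22), (8, 20)]; region rows[0,16) x cols[16,32) = 16x16
Op 5 cut(2, 2): punch at orig (2,18); cuts so far [(2, 18), (7, 22), (8, 20)]; region rows[0,16) x cols[16,32) = 16x16
Op 6 cut(15, 5): punch at orig (15,21); cuts so far [(2, 18), (7, 22), (8, 20), (15, 21)]; region rows[0,16) x cols[16,32) = 16x16
Unfold 1 (reflect across v@16): 8 holes -> [(2, 13), (2, 18), (7, 9), (7, 22), (8, 11), (8, 20), (15, 10), (15, 21)]
Unfold 2 (reflect across h@16): 16 holes -> [(2, 13), (2, 18), (7, 9), (7, 22), (8, 11), (8, 20), (15, 10), (15, 21), (16, 10), (16, 21), (23, 11), (23, 20), (24, 9), (24, 22), (29, 13), (29, 18)]

Answer: 16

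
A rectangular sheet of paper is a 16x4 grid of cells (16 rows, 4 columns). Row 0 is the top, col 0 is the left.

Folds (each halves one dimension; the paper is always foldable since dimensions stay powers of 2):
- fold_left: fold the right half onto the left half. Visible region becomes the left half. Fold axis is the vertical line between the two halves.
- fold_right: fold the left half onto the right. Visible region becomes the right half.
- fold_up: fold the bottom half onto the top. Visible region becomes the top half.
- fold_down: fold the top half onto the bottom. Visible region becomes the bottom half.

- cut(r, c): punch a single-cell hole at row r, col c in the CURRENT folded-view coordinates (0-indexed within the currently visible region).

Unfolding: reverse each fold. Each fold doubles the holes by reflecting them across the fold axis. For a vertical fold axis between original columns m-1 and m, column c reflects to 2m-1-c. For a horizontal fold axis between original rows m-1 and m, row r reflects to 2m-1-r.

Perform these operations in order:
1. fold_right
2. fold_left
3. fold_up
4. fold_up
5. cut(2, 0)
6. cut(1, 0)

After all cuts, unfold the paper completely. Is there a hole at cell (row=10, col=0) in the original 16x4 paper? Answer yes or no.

Op 1 fold_right: fold axis v@2; visible region now rows[0,16) x cols[2,4) = 16x2
Op 2 fold_left: fold axis v@3; visible region now rows[0,16) x cols[2,3) = 16x1
Op 3 fold_up: fold axis h@8; visible region now rows[0,8) x cols[2,3) = 8x1
Op 4 fold_up: fold axis h@4; visible region now rows[0,4) x cols[2,3) = 4x1
Op 5 cut(2, 0): punch at orig (2,2); cuts so far [(2, 2)]; region rows[0,4) x cols[2,3) = 4x1
Op 6 cut(1, 0): punch at orig (1,2); cuts so far [(1, 2), (2, 2)]; region rows[0,4) x cols[2,3) = 4x1
Unfold 1 (reflect across h@4): 4 holes -> [(1, 2), (2, 2), (5, 2), (6, 2)]
Unfold 2 (reflect across h@8): 8 holes -> [(1, 2), (2, 2), (5, 2), (6, 2), (9, 2), (10, 2), (13, 2), (14, 2)]
Unfold 3 (reflect across v@3): 16 holes -> [(1, 2), (1, 3), (2, 2), (2, 3), (5, 2), (5, 3), (6, 2), (6, 3), (9, 2), (9, 3), (10, 2), (10, 3), (13, 2), (13, 3), (14, 2), (14, 3)]
Unfold 4 (reflect across v@2): 32 holes -> [(1, 0), (1, 1), (1, 2), (1, 3), (2, 0), (2, 1), (2, 2), (2, 3), (5, 0), (5, 1), (5, 2), (5, 3), (6, 0), (6, 1), (6, 2), (6, 3), (9, 0), (9, 1), (9, 2), (9, 3), (10, 0), (10, 1), (10, 2), (10, 3), (13, 0), (13, 1), (13, 2), (13, 3), (14, 0), (14, 1), (14, 2), (14, 3)]
Holes: [(1, 0), (1, 1), (1, 2), (1, 3), (2, 0), (2, 1), (2, 2), (2, 3), (5, 0), (5, 1), (5, 2), (5, 3), (6, 0), (6, 1), (6, 2), (6, 3), (9, 0), (9, 1), (9, 2), (9, 3), (10, 0), (10, 1), (10, 2), (10, 3), (13, 0), (13, 1), (13, 2), (13, 3), (14, 0), (14, 1), (14, 2), (14, 3)]

Answer: yes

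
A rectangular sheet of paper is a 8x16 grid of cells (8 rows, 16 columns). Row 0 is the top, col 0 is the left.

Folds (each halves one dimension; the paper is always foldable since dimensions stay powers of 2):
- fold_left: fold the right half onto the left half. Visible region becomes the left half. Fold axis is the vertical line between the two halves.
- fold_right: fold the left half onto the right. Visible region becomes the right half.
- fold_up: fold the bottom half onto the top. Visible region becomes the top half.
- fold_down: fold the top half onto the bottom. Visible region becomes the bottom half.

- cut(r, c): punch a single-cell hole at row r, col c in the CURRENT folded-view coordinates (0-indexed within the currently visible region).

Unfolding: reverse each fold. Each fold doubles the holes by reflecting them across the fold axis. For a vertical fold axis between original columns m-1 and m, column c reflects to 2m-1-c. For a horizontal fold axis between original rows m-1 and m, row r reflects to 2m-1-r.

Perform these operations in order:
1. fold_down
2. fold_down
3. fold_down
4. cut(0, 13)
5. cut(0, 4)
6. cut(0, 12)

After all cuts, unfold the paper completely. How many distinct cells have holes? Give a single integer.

Op 1 fold_down: fold axis h@4; visible region now rows[4,8) x cols[0,16) = 4x16
Op 2 fold_down: fold axis h@6; visible region now rows[6,8) x cols[0,16) = 2x16
Op 3 fold_down: fold axis h@7; visible region now rows[7,8) x cols[0,16) = 1x16
Op 4 cut(0, 13): punch at orig (7,13); cuts so far [(7, 13)]; region rows[7,8) x cols[0,16) = 1x16
Op 5 cut(0, 4): punch at orig (7,4); cuts so far [(7, 4), (7, 13)]; region rows[7,8) x cols[0,16) = 1x16
Op 6 cut(0, 12): punch at orig (7,12); cuts so far [(7, 4), (7, 12), (7, 13)]; region rows[7,8) x cols[0,16) = 1x16
Unfold 1 (reflect across h@7): 6 holes -> [(6, 4), (6, 12), (6, 13), (7, 4), (7, 12), (7, 13)]
Unfold 2 (reflect across h@6): 12 holes -> [(4, 4), (4, 12), (4, 13), (5, 4), (5, 12), (5, 13), (6, 4), (6, 12), (6, 13), (7, 4), (7, 12), (7, 13)]
Unfold 3 (reflect across h@4): 24 holes -> [(0, 4), (0, 12), (0, 13), (1, 4), (1, 12), (1, 13), (2, 4), (2, 12), (2, 13), (3, 4), (3, 12), (3, 13), (4, 4), (4, 12), (4, 13), (5, 4), (5, 12), (5, 13), (6, 4), (6, 12), (6, 13), (7, 4), (7, 12), (7, 13)]

Answer: 24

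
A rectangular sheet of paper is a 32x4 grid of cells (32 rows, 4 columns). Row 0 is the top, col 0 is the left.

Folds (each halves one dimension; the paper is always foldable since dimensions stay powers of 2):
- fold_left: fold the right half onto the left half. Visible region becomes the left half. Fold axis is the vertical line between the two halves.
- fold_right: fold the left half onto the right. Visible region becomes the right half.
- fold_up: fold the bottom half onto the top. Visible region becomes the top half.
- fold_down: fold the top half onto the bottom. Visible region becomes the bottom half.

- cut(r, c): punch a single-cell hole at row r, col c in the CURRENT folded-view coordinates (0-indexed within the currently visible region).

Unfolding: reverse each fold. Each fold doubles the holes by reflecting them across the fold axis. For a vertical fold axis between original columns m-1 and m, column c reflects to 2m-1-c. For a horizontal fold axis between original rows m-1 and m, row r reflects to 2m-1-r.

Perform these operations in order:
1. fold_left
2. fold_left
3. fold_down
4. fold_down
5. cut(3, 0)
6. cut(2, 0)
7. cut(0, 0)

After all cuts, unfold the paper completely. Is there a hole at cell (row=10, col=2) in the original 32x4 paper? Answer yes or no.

Answer: yes

Derivation:
Op 1 fold_left: fold axis v@2; visible region now rows[0,32) x cols[0,2) = 32x2
Op 2 fold_left: fold axis v@1; visible region now rows[0,32) x cols[0,1) = 32x1
Op 3 fold_down: fold axis h@16; visible region now rows[16,32) x cols[0,1) = 16x1
Op 4 fold_down: fold axis h@24; visible region now rows[24,32) x cols[0,1) = 8x1
Op 5 cut(3, 0): punch at orig (27,0); cuts so far [(27, 0)]; region rows[24,32) x cols[0,1) = 8x1
Op 6 cut(2, 0): punch at orig (26,0); cuts so far [(26, 0), (27, 0)]; region rows[24,32) x cols[0,1) = 8x1
Op 7 cut(0, 0): punch at orig (24,0); cuts so far [(24, 0), (26, 0), (27, 0)]; region rows[24,32) x cols[0,1) = 8x1
Unfold 1 (reflect across h@24): 6 holes -> [(20, 0), (21, 0), (23, 0), (24, 0), (26, 0), (27, 0)]
Unfold 2 (reflect across h@16): 12 holes -> [(4, 0), (5, 0), (7, 0), (8, 0), (10, 0), (11, 0), (20, 0), (21, 0), (23, 0), (24, 0), (26, 0), (27, 0)]
Unfold 3 (reflect across v@1): 24 holes -> [(4, 0), (4, 1), (5, 0), (5, 1), (7, 0), (7, 1), (8, 0), (8, 1), (10, 0), (10, 1), (11, 0), (11, 1), (20, 0), (20, 1), (21, 0), (21, 1), (23, 0), (23, 1), (24, 0), (24, 1), (26, 0), (26, 1), (27, 0), (27, 1)]
Unfold 4 (reflect across v@2): 48 holes -> [(4, 0), (4, 1), (4, 2), (4, 3), (5, 0), (5, 1), (5, 2), (5, 3), (7, 0), (7, 1), (7, 2), (7, 3), (8, 0), (8, 1), (8, 2), (8, 3), (10, 0), (10, 1), (10, 2), (10, 3), (11, 0), (11, 1), (11, 2), (11, 3), (20, 0), (20, 1), (20, 2), (20, 3), (21, 0), (21, 1), (21, 2), (21, 3), (23, 0), (23, 1), (23, 2), (23, 3), (24, 0), (24, 1), (24, 2), (24, 3), (26, 0), (26, 1), (26, 2), (26, 3), (27, 0), (27, 1), (27, 2), (27, 3)]
Holes: [(4, 0), (4, 1), (4, 2), (4, 3), (5, 0), (5, 1), (5, 2), (5, 3), (7, 0), (7, 1), (7, 2), (7, 3), (8, 0), (8, 1), (8, 2), (8, 3), (10, 0), (10, 1), (10, 2), (10, 3), (11, 0), (11, 1), (11, 2), (11, 3), (20, 0), (20, 1), (20, 2), (20, 3), (21, 0), (21, 1), (21, 2), (21, 3), (23, 0), (23, 1), (23, 2), (23, 3), (24, 0), (24, 1), (24, 2), (24, 3), (26, 0), (26, 1), (26, 2), (26, 3), (27, 0), (27, 1), (27, 2), (27, 3)]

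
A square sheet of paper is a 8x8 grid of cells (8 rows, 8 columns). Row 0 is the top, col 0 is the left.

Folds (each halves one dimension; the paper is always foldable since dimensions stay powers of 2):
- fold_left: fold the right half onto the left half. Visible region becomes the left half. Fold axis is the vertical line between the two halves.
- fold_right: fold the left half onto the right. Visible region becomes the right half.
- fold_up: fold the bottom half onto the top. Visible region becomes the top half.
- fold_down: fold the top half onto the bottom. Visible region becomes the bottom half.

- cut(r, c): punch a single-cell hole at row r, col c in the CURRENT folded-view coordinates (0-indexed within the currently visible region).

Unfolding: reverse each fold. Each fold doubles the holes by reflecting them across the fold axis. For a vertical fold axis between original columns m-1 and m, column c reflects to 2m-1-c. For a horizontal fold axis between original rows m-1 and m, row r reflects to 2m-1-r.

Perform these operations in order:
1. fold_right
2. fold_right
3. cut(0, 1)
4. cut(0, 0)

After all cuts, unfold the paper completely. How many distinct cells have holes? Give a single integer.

Op 1 fold_right: fold axis v@4; visible region now rows[0,8) x cols[4,8) = 8x4
Op 2 fold_right: fold axis v@6; visible region now rows[0,8) x cols[6,8) = 8x2
Op 3 cut(0, 1): punch at orig (0,7); cuts so far [(0, 7)]; region rows[0,8) x cols[6,8) = 8x2
Op 4 cut(0, 0): punch at orig (0,6); cuts so far [(0, 6), (0, 7)]; region rows[0,8) x cols[6,8) = 8x2
Unfold 1 (reflect across v@6): 4 holes -> [(0, 4), (0, 5), (0, 6), (0, 7)]
Unfold 2 (reflect across v@4): 8 holes -> [(0, 0), (0, 1), (0, 2), (0, 3), (0, 4), (0, 5), (0, 6), (0, 7)]

Answer: 8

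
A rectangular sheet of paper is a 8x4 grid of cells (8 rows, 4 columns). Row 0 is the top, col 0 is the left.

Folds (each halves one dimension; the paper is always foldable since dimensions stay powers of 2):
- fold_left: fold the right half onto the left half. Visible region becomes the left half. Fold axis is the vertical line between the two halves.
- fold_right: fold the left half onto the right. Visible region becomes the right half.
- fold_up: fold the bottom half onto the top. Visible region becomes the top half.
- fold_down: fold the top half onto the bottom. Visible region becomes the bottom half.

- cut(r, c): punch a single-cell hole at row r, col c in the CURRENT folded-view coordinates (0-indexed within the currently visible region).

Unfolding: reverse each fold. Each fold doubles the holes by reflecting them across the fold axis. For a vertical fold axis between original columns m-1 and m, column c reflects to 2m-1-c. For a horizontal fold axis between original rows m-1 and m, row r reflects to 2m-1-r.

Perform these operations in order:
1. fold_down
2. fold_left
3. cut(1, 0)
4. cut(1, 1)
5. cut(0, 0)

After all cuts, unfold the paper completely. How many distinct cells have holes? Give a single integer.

Op 1 fold_down: fold axis h@4; visible region now rows[4,8) x cols[0,4) = 4x4
Op 2 fold_left: fold axis v@2; visible region now rows[4,8) x cols[0,2) = 4x2
Op 3 cut(1, 0): punch at orig (5,0); cuts so far [(5, 0)]; region rows[4,8) x cols[0,2) = 4x2
Op 4 cut(1, 1): punch at orig (5,1); cuts so far [(5, 0), (5, 1)]; region rows[4,8) x cols[0,2) = 4x2
Op 5 cut(0, 0): punch at orig (4,0); cuts so far [(4, 0), (5, 0), (5, 1)]; region rows[4,8) x cols[0,2) = 4x2
Unfold 1 (reflect across v@2): 6 holes -> [(4, 0), (4, 3), (5, 0), (5, 1), (5, 2), (5, 3)]
Unfold 2 (reflect across h@4): 12 holes -> [(2, 0), (2, 1), (2, 2), (2, 3), (3, 0), (3, 3), (4, 0), (4, 3), (5, 0), (5, 1), (5, 2), (5, 3)]

Answer: 12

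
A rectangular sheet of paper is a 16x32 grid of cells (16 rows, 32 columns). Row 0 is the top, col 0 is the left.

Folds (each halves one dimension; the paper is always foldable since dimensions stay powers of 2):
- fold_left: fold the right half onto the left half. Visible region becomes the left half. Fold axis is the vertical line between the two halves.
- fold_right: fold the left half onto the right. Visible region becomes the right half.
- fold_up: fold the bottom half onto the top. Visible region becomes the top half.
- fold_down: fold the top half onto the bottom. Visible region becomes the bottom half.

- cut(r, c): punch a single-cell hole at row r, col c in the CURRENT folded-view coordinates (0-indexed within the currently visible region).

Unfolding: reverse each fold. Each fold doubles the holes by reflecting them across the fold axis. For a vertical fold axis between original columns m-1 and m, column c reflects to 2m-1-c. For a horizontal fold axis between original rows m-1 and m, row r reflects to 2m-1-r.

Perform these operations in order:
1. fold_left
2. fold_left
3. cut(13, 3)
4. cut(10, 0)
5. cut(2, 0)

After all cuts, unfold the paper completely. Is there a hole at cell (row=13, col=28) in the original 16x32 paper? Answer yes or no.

Answer: yes

Derivation:
Op 1 fold_left: fold axis v@16; visible region now rows[0,16) x cols[0,16) = 16x16
Op 2 fold_left: fold axis v@8; visible region now rows[0,16) x cols[0,8) = 16x8
Op 3 cut(13, 3): punch at orig (13,3); cuts so far [(13, 3)]; region rows[0,16) x cols[0,8) = 16x8
Op 4 cut(10, 0): punch at orig (10,0); cuts so far [(10, 0), (13, 3)]; region rows[0,16) x cols[0,8) = 16x8
Op 5 cut(2, 0): punch at orig (2,0); cuts so far [(2, 0), (10, 0), (13, 3)]; region rows[0,16) x cols[0,8) = 16x8
Unfold 1 (reflect across v@8): 6 holes -> [(2, 0), (2, 15), (10, 0), (10, 15), (13, 3), (13, 12)]
Unfold 2 (reflect across v@16): 12 holes -> [(2, 0), (2, 15), (2, 16), (2, 31), (10, 0), (10, 15), (10, 16), (10, 31), (13, 3), (13, 12), (13, 19), (13, 28)]
Holes: [(2, 0), (2, 15), (2, 16), (2, 31), (10, 0), (10, 15), (10, 16), (10, 31), (13, 3), (13, 12), (13, 19), (13, 28)]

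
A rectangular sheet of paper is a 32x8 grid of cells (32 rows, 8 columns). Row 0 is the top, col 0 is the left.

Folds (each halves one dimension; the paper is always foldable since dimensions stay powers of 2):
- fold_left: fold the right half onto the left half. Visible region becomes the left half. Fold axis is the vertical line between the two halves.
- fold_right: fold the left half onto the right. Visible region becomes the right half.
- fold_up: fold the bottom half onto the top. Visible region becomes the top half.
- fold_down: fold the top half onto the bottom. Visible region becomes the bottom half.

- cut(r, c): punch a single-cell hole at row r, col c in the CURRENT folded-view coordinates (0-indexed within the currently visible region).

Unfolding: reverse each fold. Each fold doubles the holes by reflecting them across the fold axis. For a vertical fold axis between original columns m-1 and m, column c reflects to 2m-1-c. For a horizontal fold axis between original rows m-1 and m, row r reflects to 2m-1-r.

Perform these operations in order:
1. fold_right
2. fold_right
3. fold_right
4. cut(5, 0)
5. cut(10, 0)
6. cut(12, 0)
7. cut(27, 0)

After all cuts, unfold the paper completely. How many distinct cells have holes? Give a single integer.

Op 1 fold_right: fold axis v@4; visible region now rows[0,32) x cols[4,8) = 32x4
Op 2 fold_right: fold axis v@6; visible region now rows[0,32) x cols[6,8) = 32x2
Op 3 fold_right: fold axis v@7; visible region now rows[0,32) x cols[7,8) = 32x1
Op 4 cut(5, 0): punch at orig (5,7); cuts so far [(5, 7)]; region rows[0,32) x cols[7,8) = 32x1
Op 5 cut(10, 0): punch at orig (10,7); cuts so far [(5, 7), (10, 7)]; region rows[0,32) x cols[7,8) = 32x1
Op 6 cut(12, 0): punch at orig (12,7); cuts so far [(5, 7), (10, 7), (12, 7)]; region rows[0,32) x cols[7,8) = 32x1
Op 7 cut(27, 0): punch at orig (27,7); cuts so far [(5, 7), (10, 7), (12, 7), (27, 7)]; region rows[0,32) x cols[7,8) = 32x1
Unfold 1 (reflect across v@7): 8 holes -> [(5, 6), (5, 7), (10, 6), (10, 7), (12, 6), (12, 7), (27, 6), (27, 7)]
Unfold 2 (reflect across v@6): 16 holes -> [(5, 4), (5, 5), (5, 6), (5, 7), (10, 4), (10, 5), (10, 6), (10, 7), (12, 4), (12, 5), (12, 6), (12, 7), (27, 4), (27, 5), (27, 6), (27, 7)]
Unfold 3 (reflect across v@4): 32 holes -> [(5, 0), (5, 1), (5, 2), (5, 3), (5, 4), (5, 5), (5, 6), (5, 7), (10, 0), (10, 1), (10, 2), (10, 3), (10, 4), (10, 5), (10, 6), (10, 7), (12, 0), (12, 1), (12, 2), (12, 3), (12, 4), (12, 5), (12, 6), (12, 7), (27, 0), (27, 1), (27, 2), (27, 3), (27, 4), (27, 5), (27, 6), (27, 7)]

Answer: 32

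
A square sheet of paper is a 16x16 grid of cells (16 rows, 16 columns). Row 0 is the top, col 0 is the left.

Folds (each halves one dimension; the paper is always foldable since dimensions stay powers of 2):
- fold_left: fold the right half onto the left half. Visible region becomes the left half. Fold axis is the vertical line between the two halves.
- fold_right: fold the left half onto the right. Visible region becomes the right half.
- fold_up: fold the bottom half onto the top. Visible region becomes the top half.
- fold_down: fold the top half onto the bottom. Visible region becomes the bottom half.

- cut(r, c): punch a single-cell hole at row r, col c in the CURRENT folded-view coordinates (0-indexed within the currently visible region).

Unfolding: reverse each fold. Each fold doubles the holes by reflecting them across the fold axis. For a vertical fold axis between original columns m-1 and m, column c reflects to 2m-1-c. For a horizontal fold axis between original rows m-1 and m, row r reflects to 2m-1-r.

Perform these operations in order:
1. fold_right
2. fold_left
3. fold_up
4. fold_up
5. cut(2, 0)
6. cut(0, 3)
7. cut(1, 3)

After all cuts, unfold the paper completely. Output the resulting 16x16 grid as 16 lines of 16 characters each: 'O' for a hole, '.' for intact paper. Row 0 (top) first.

Op 1 fold_right: fold axis v@8; visible region now rows[0,16) x cols[8,16) = 16x8
Op 2 fold_left: fold axis v@12; visible region now rows[0,16) x cols[8,12) = 16x4
Op 3 fold_up: fold axis h@8; visible region now rows[0,8) x cols[8,12) = 8x4
Op 4 fold_up: fold axis h@4; visible region now rows[0,4) x cols[8,12) = 4x4
Op 5 cut(2, 0): punch at orig (2,8); cuts so far [(2, 8)]; region rows[0,4) x cols[8,12) = 4x4
Op 6 cut(0, 3): punch at orig (0,11); cuts so far [(0, 11), (2, 8)]; region rows[0,4) x cols[8,12) = 4x4
Op 7 cut(1, 3): punch at orig (1,11); cuts so far [(0, 11), (1, 11), (2, 8)]; region rows[0,4) x cols[8,12) = 4x4
Unfold 1 (reflect across h@4): 6 holes -> [(0, 11), (1, 11), (2, 8), (5, 8), (6, 11), (7, 11)]
Unfold 2 (reflect across h@8): 12 holes -> [(0, 11), (1, 11), (2, 8), (5, 8), (6, 11), (7, 11), (8, 11), (9, 11), (10, 8), (13, 8), (14, 11), (15, 11)]
Unfold 3 (reflect across v@12): 24 holes -> [(0, 11), (0, 12), (1, 11), (1, 12), (2, 8), (2, 15), (5, 8), (5, 15), (6, 11), (6, 12), (7, 11), (7, 12), (8, 11), (8, 12), (9, 11), (9, 12), (10, 8), (10, 15), (13, 8), (13, 15), (14, 11), (14, 12), (15, 11), (15, 12)]
Unfold 4 (reflect across v@8): 48 holes -> [(0, 3), (0, 4), (0, 11), (0, 12), (1, 3), (1, 4), (1, 11), (1, 12), (2, 0), (2, 7), (2, 8), (2, 15), (5, 0), (5, 7), (5, 8), (5, 15), (6, 3), (6, 4), (6, 11), (6, 12), (7, 3), (7, 4), (7, 11), (7, 12), (8, 3), (8, 4), (8, 11), (8, 12), (9, 3), (9, 4), (9, 11), (9, 12), (10, 0), (10, 7), (10, 8), (10, 15), (13, 0), (13, 7), (13, 8), (13, 15), (14, 3), (14, 4), (14, 11), (14, 12), (15, 3), (15, 4), (15, 11), (15, 12)]

Answer: ...OO......OO...
...OO......OO...
O......OO......O
................
................
O......OO......O
...OO......OO...
...OO......OO...
...OO......OO...
...OO......OO...
O......OO......O
................
................
O......OO......O
...OO......OO...
...OO......OO...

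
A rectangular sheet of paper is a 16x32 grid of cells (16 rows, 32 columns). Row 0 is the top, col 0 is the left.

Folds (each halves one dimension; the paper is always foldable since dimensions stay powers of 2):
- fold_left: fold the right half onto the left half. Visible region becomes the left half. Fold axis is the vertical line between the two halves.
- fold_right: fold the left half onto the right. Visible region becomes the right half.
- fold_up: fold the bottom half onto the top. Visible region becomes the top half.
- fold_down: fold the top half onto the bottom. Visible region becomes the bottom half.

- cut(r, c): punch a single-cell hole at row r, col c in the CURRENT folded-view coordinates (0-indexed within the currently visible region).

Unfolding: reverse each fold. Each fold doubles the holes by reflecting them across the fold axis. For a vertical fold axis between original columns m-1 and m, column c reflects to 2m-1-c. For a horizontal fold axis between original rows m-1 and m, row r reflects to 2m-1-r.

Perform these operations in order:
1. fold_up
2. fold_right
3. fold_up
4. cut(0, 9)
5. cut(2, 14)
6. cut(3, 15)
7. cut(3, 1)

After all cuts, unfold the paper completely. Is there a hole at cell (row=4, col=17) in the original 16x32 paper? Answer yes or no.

Answer: yes

Derivation:
Op 1 fold_up: fold axis h@8; visible region now rows[0,8) x cols[0,32) = 8x32
Op 2 fold_right: fold axis v@16; visible region now rows[0,8) x cols[16,32) = 8x16
Op 3 fold_up: fold axis h@4; visible region now rows[0,4) x cols[16,32) = 4x16
Op 4 cut(0, 9): punch at orig (0,25); cuts so far [(0, 25)]; region rows[0,4) x cols[16,32) = 4x16
Op 5 cut(2, 14): punch at orig (2,30); cuts so far [(0, 25), (2, 30)]; region rows[0,4) x cols[16,32) = 4x16
Op 6 cut(3, 15): punch at orig (3,31); cuts so far [(0, 25), (2, 30), (3, 31)]; region rows[0,4) x cols[16,32) = 4x16
Op 7 cut(3, 1): punch at orig (3,17); cuts so far [(0, 25), (2, 30), (3, 17), (3, 31)]; region rows[0,4) x cols[16,32) = 4x16
Unfold 1 (reflect across h@4): 8 holes -> [(0, 25), (2, 30), (3, 17), (3, 31), (4, 17), (4, 31), (5, 30), (7, 25)]
Unfold 2 (reflect across v@16): 16 holes -> [(0, 6), (0, 25), (2, 1), (2, 30), (3, 0), (3, 14), (3, 17), (3, 31), (4, 0), (4, 14), (4, 17), (4, 31), (5, 1), (5, 30), (7, 6), (7, 25)]
Unfold 3 (reflect across h@8): 32 holes -> [(0, 6), (0, 25), (2, 1), (2, 30), (3, 0), (3, 14), (3, 17), (3, 31), (4, 0), (4, 14), (4, 17), (4, 31), (5, 1), (5, 30), (7, 6), (7, 25), (8, 6), (8, 25), (10, 1), (10, 30), (11, 0), (11, 14), (11, 17), (11, 31), (12, 0), (12, 14), (12, 17), (12, 31), (13, 1), (13, 30), (15, 6), (15, 25)]
Holes: [(0, 6), (0, 25), (2, 1), (2, 30), (3, 0), (3, 14), (3, 17), (3, 31), (4, 0), (4, 14), (4, 17), (4, 31), (5, 1), (5, 30), (7, 6), (7, 25), (8, 6), (8, 25), (10, 1), (10, 30), (11, 0), (11, 14), (11, 17), (11, 31), (12, 0), (12, 14), (12, 17), (12, 31), (13, 1), (13, 30), (15, 6), (15, 25)]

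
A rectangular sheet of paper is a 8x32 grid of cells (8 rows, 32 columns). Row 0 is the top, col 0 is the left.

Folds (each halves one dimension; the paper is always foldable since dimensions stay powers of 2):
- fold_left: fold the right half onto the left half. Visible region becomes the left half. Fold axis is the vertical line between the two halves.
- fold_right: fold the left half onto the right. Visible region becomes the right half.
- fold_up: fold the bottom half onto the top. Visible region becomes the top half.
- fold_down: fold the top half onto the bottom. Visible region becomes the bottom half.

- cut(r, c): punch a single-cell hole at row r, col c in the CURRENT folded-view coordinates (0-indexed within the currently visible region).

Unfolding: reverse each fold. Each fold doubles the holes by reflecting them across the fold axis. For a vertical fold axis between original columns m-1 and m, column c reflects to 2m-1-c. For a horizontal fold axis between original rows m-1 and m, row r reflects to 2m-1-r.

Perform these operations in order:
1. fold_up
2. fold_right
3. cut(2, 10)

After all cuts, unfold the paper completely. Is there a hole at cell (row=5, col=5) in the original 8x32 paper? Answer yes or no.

Op 1 fold_up: fold axis h@4; visible region now rows[0,4) x cols[0,32) = 4x32
Op 2 fold_right: fold axis v@16; visible region now rows[0,4) x cols[16,32) = 4x16
Op 3 cut(2, 10): punch at orig (2,26); cuts so far [(2, 26)]; region rows[0,4) x cols[16,32) = 4x16
Unfold 1 (reflect across v@16): 2 holes -> [(2, 5), (2, 26)]
Unfold 2 (reflect across h@4): 4 holes -> [(2, 5), (2, 26), (5, 5), (5, 26)]
Holes: [(2, 5), (2, 26), (5, 5), (5, 26)]

Answer: yes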